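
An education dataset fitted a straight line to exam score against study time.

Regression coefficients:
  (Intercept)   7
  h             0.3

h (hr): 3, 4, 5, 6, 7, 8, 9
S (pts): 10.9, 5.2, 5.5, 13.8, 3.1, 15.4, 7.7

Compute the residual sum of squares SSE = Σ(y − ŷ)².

SSE = 128

h=3: ŷ = 7 + 0.3·3 = 7.9; r = 10.9 − 7.9 = 3
h=4: ŷ = 7 + 0.3·4 = 8.2; r = 5.2 − 8.2 = -3
h=5: ŷ = 7 + 0.3·5 = 8.5; r = 5.5 − 8.5 = -3
h=6: ŷ = 7 + 0.3·6 = 8.8; r = 13.8 − 8.8 = 5
h=7: ŷ = 7 + 0.3·7 = 9.1; r = 3.1 − 9.1 = -6
h=8: ŷ = 7 + 0.3·8 = 9.4; r = 15.4 − 9.4 = 6
h=9: ŷ = 7 + 0.3·9 = 9.7; r = 7.7 − 9.7 = -2
SSE = 9 + 9 + 9 + 25 + 36 + 36 + 4 = 128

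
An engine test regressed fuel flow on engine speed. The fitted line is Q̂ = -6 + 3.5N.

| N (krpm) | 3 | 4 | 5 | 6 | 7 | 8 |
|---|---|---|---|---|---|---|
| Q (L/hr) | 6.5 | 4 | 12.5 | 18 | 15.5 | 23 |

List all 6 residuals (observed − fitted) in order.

2, -4, 1, 3, -3, 1

N=3: Q̂ = -6 + 3.5·3 = 4.5; r = 6.5 − 4.5 = 2
N=4: Q̂ = -6 + 3.5·4 = 8; r = 4 − 8 = -4
N=5: Q̂ = -6 + 3.5·5 = 11.5; r = 12.5 − 11.5 = 1
N=6: Q̂ = -6 + 3.5·6 = 15; r = 18 − 15 = 3
N=7: Q̂ = -6 + 3.5·7 = 18.5; r = 15.5 − 18.5 = -3
N=8: Q̂ = -6 + 3.5·8 = 22; r = 23 − 22 = 1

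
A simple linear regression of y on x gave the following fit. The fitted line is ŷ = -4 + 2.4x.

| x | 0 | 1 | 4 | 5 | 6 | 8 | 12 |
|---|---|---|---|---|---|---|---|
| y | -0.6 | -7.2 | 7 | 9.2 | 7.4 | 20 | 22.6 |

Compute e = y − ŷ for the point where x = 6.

e = -3

ŷ = -4 + 2.4·6 = 10.4
e = 7.4 − 10.4 = -3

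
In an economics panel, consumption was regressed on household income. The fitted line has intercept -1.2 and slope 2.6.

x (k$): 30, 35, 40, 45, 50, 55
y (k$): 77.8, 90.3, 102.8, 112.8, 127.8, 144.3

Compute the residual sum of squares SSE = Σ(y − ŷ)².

SSE = 17.5

x=30: ŷ = -1.2 + 2.6·30 = 76.8; r = 77.8 − 76.8 = 1
x=35: ŷ = -1.2 + 2.6·35 = 89.8; r = 90.3 − 89.8 = 0.5
x=40: ŷ = -1.2 + 2.6·40 = 102.8; r = 102.8 − 102.8 = 0
x=45: ŷ = -1.2 + 2.6·45 = 115.8; r = 112.8 − 115.8 = -3
x=50: ŷ = -1.2 + 2.6·50 = 128.8; r = 127.8 − 128.8 = -1
x=55: ŷ = -1.2 + 2.6·55 = 141.8; r = 144.3 − 141.8 = 2.5
SSE = 1 + 0.25 + 0 + 9 + 1 + 6.25 = 17.5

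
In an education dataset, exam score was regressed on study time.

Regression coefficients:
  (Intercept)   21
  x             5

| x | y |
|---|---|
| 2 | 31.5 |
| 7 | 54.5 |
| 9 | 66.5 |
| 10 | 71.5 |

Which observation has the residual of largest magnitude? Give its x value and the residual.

x=2: ŷ = 21 + 5·2 = 31; e = 31.5 − 31 = 0.5
x=7: ŷ = 21 + 5·7 = 56; e = 54.5 − 56 = -1.5
x=9: ŷ = 21 + 5·9 = 66; e = 66.5 − 66 = 0.5
x=10: ŷ = 21 + 5·10 = 71; e = 71.5 − 71 = 0.5
Largest |e| is 1.5 at x = 7, residual -1.5.

x = 7, e = -1.5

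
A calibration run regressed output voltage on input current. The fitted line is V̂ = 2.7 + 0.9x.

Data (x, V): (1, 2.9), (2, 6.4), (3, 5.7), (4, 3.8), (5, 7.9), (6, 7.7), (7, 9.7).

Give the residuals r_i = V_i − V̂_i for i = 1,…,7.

-0.7, 1.9, 0.3, -2.5, 0.7, -0.4, 0.7

x=1: V̂ = 2.7 + 0.9·1 = 3.6; r = 2.9 − 3.6 = -0.7
x=2: V̂ = 2.7 + 0.9·2 = 4.5; r = 6.4 − 4.5 = 1.9
x=3: V̂ = 2.7 + 0.9·3 = 5.4; r = 5.7 − 5.4 = 0.3
x=4: V̂ = 2.7 + 0.9·4 = 6.3; r = 3.8 − 6.3 = -2.5
x=5: V̂ = 2.7 + 0.9·5 = 7.2; r = 7.9 − 7.2 = 0.7
x=6: V̂ = 2.7 + 0.9·6 = 8.1; r = 7.7 − 8.1 = -0.4
x=7: V̂ = 2.7 + 0.9·7 = 9; r = 9.7 − 9 = 0.7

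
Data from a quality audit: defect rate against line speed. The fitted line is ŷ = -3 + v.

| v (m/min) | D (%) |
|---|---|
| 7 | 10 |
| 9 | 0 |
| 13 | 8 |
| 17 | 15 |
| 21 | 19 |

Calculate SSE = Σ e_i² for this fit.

SSE = 78

v=7: ŷ = -3 + 7 = 4; e = 10 − 4 = 6
v=9: ŷ = -3 + 9 = 6; e = 0 − 6 = -6
v=13: ŷ = -3 + 13 = 10; e = 8 − 10 = -2
v=17: ŷ = -3 + 17 = 14; e = 15 − 14 = 1
v=21: ŷ = -3 + 21 = 18; e = 19 − 18 = 1
SSE = 36 + 36 + 4 + 1 + 1 = 78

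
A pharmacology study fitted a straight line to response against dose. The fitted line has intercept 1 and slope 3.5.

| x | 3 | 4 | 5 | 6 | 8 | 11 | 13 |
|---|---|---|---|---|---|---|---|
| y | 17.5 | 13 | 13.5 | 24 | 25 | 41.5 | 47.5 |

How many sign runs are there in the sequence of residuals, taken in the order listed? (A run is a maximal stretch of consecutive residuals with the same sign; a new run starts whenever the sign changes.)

x=3: ŷ = 1 + 3.5·3 = 11.5; e = 17.5 − 11.5 = 6
x=4: ŷ = 1 + 3.5·4 = 15; e = 13 − 15 = -2
x=5: ŷ = 1 + 3.5·5 = 18.5; e = 13.5 − 18.5 = -5
x=6: ŷ = 1 + 3.5·6 = 22; e = 24 − 22 = 2
x=8: ŷ = 1 + 3.5·8 = 29; e = 25 − 29 = -4
x=11: ŷ = 1 + 3.5·11 = 39.5; e = 41.5 − 39.5 = 2
x=13: ŷ = 1 + 3.5·13 = 46.5; e = 47.5 − 46.5 = 1
Signs: + − − + − + +
Runs: +×1, −×2, +×1, −×1, +×2 → 5

5 runs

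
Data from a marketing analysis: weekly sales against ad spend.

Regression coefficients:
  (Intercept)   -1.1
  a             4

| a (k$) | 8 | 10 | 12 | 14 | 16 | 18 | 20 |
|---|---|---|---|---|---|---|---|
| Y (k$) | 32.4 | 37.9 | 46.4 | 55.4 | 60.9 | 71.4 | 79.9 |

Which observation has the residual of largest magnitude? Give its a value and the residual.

a = 16, r = -2

a=8: Ŷ = -1.1 + 4·8 = 30.9; r = 32.4 − 30.9 = 1.5
a=10: Ŷ = -1.1 + 4·10 = 38.9; r = 37.9 − 38.9 = -1
a=12: Ŷ = -1.1 + 4·12 = 46.9; r = 46.4 − 46.9 = -0.5
a=14: Ŷ = -1.1 + 4·14 = 54.9; r = 55.4 − 54.9 = 0.5
a=16: Ŷ = -1.1 + 4·16 = 62.9; r = 60.9 − 62.9 = -2
a=18: Ŷ = -1.1 + 4·18 = 70.9; r = 71.4 − 70.9 = 0.5
a=20: Ŷ = -1.1 + 4·20 = 78.9; r = 79.9 − 78.9 = 1
Largest |r| is 2 at a = 16, residual -2.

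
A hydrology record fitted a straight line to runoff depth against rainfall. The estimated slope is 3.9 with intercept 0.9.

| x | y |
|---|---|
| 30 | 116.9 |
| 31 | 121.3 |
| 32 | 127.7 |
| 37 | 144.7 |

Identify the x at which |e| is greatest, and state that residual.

x=30: ŷ = 0.9 + 3.9·30 = 117.9; e = 116.9 − 117.9 = -1
x=31: ŷ = 0.9 + 3.9·31 = 121.8; e = 121.3 − 121.8 = -0.5
x=32: ŷ = 0.9 + 3.9·32 = 125.7; e = 127.7 − 125.7 = 2
x=37: ŷ = 0.9 + 3.9·37 = 145.2; e = 144.7 − 145.2 = -0.5
Largest |e| is 2 at x = 32, residual 2.

x = 32, e = 2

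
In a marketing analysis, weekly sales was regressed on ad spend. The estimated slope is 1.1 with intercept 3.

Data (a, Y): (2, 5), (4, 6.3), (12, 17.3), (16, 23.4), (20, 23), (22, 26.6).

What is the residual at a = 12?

e = 1.1

ŷ = 3 + 1.1·12 = 16.2
e = 17.3 − 16.2 = 1.1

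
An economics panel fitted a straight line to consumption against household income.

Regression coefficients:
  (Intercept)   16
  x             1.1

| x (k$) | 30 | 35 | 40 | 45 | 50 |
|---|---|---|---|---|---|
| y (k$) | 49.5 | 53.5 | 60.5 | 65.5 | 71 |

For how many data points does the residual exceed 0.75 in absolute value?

x=30: ŷ = 16 + 1.1·30 = 49; r = 49.5 − 49 = 0.5
x=35: ŷ = 16 + 1.1·35 = 54.5; r = 53.5 − 54.5 = -1
x=40: ŷ = 16 + 1.1·40 = 60; r = 60.5 − 60 = 0.5
x=45: ŷ = 16 + 1.1·45 = 65.5; r = 65.5 − 65.5 = 0
x=50: ŷ = 16 + 1.1·50 = 71; r = 71 − 71 = 0
|r| > 0.75: x=35 (|r|=1) → 1

1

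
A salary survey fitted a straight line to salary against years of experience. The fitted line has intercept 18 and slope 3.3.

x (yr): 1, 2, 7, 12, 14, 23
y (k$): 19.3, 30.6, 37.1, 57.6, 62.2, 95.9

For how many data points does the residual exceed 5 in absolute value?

1

x=1: ŷ = 18 + 3.3·1 = 21.3; r = 19.3 − 21.3 = -2
x=2: ŷ = 18 + 3.3·2 = 24.6; r = 30.6 − 24.6 = 6
x=7: ŷ = 18 + 3.3·7 = 41.1; r = 37.1 − 41.1 = -4
x=12: ŷ = 18 + 3.3·12 = 57.6; r = 57.6 − 57.6 = 0
x=14: ŷ = 18 + 3.3·14 = 64.2; r = 62.2 − 64.2 = -2
x=23: ŷ = 18 + 3.3·23 = 93.9; r = 95.9 − 93.9 = 2
|r| > 5: x=2 (|r|=6) → 1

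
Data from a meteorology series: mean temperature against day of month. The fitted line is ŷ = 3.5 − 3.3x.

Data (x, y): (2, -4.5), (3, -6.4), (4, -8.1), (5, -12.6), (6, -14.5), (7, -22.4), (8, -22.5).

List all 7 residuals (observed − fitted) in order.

x=2: ŷ = 3.5 − 3.3·2 = -3.1; e = -4.5 − (-3.1) = -1.4
x=3: ŷ = 3.5 − 3.3·3 = -6.4; e = -6.4 − (-6.4) = 0
x=4: ŷ = 3.5 − 3.3·4 = -9.7; e = -8.1 − (-9.7) = 1.6
x=5: ŷ = 3.5 − 3.3·5 = -13; e = -12.6 − (-13) = 0.4
x=6: ŷ = 3.5 − 3.3·6 = -16.3; e = -14.5 − (-16.3) = 1.8
x=7: ŷ = 3.5 − 3.3·7 = -19.6; e = -22.4 − (-19.6) = -2.8
x=8: ŷ = 3.5 − 3.3·8 = -22.9; e = -22.5 − (-22.9) = 0.4

-1.4, 0, 1.6, 0.4, 1.8, -2.8, 0.4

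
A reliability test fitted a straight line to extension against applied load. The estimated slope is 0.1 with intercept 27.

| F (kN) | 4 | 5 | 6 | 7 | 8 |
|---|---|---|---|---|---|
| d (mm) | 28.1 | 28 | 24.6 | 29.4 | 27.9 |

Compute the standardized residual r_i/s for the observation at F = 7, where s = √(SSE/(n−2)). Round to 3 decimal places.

F=4: ŷ = 27 + 0.1·4 = 27.4; r = 28.1 − 27.4 = 0.7
F=5: ŷ = 27 + 0.1·5 = 27.5; r = 28 − 27.5 = 0.5
F=6: ŷ = 27 + 0.1·6 = 27.6; r = 24.6 − 27.6 = -3
F=7: ŷ = 27 + 0.1·7 = 27.7; r = 29.4 − 27.7 = 1.7
F=8: ŷ = 27 + 0.1·8 = 27.8; r = 27.9 − 27.8 = 0.1
SSE = 0.49 + 0.25 + 9 + 2.89 + 0.01 = 12.64
s = √(12.64/3) = 2.05264
r/s = 1.7 / 2.05264 = 0.828

0.828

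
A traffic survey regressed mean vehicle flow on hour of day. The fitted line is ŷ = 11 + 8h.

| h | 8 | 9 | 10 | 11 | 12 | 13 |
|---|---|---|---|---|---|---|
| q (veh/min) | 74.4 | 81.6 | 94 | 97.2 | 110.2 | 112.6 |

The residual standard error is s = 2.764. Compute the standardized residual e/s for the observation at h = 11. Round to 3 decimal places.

ŷ = 11 + 8·11 = 99
e = 97.2 − 99 = -1.8
e/s = -1.8 / 2.764 = -0.651

-0.651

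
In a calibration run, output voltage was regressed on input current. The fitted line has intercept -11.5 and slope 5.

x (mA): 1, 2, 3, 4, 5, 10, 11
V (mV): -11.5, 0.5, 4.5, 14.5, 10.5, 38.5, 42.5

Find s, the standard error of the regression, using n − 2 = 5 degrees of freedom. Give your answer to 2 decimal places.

s = 3.90

x=1: V̂ = -11.5 + 5·1 = -6.5; e = -11.5 − (-6.5) = -5
x=2: V̂ = -11.5 + 5·2 = -1.5; e = 0.5 − (-1.5) = 2
x=3: V̂ = -11.5 + 5·3 = 3.5; e = 4.5 − 3.5 = 1
x=4: V̂ = -11.5 + 5·4 = 8.5; e = 14.5 − 8.5 = 6
x=5: V̂ = -11.5 + 5·5 = 13.5; e = 10.5 − 13.5 = -3
x=10: V̂ = -11.5 + 5·10 = 38.5; e = 38.5 − 38.5 = 0
x=11: V̂ = -11.5 + 5·11 = 43.5; e = 42.5 − 43.5 = -1
SSE = 25 + 4 + 1 + 36 + 9 + 0 + 1 = 76
s = √(76/5) = √15.2 ≈ 3.90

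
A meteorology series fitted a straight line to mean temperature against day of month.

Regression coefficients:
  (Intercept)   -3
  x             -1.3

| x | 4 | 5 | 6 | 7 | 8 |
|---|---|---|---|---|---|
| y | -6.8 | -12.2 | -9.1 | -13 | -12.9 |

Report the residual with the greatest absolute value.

x=4: ŷ = -3 − 1.3·4 = -8.2; r = -6.8 − (-8.2) = 1.4
x=5: ŷ = -3 − 1.3·5 = -9.5; r = -12.2 − (-9.5) = -2.7
x=6: ŷ = -3 − 1.3·6 = -10.8; r = -9.1 − (-10.8) = 1.7
x=7: ŷ = -3 − 1.3·7 = -12.1; r = -13 − (-12.1) = -0.9
x=8: ŷ = -3 − 1.3·8 = -13.4; r = -12.9 − (-13.4) = 0.5
Largest |r| is 2.7 at x = 5, residual -2.7.

r = -2.7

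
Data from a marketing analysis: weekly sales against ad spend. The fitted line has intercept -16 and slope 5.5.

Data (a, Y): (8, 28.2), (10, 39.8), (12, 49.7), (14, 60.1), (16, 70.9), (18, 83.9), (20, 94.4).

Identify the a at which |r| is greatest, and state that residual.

a=8: Ŷ = -16 + 5.5·8 = 28; r = 28.2 − 28 = 0.2
a=10: Ŷ = -16 + 5.5·10 = 39; r = 39.8 − 39 = 0.8
a=12: Ŷ = -16 + 5.5·12 = 50; r = 49.7 − 50 = -0.3
a=14: Ŷ = -16 + 5.5·14 = 61; r = 60.1 − 61 = -0.9
a=16: Ŷ = -16 + 5.5·16 = 72; r = 70.9 − 72 = -1.1
a=18: Ŷ = -16 + 5.5·18 = 83; r = 83.9 − 83 = 0.9
a=20: Ŷ = -16 + 5.5·20 = 94; r = 94.4 − 94 = 0.4
Largest |r| is 1.1 at a = 16, residual -1.1.

a = 16, r = -1.1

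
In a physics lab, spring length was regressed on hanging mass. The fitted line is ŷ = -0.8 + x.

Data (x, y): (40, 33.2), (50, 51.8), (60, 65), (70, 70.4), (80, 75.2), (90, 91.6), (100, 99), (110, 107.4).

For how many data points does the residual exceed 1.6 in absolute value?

x=40: ŷ = -0.8 + 40 = 39.2; e = 33.2 − 39.2 = -6
x=50: ŷ = -0.8 + 50 = 49.2; e = 51.8 − 49.2 = 2.6
x=60: ŷ = -0.8 + 60 = 59.2; e = 65 − 59.2 = 5.8
x=70: ŷ = -0.8 + 70 = 69.2; e = 70.4 − 69.2 = 1.2
x=80: ŷ = -0.8 + 80 = 79.2; e = 75.2 − 79.2 = -4
x=90: ŷ = -0.8 + 90 = 89.2; e = 91.6 − 89.2 = 2.4
x=100: ŷ = -0.8 + 100 = 99.2; e = 99 − 99.2 = -0.2
x=110: ŷ = -0.8 + 110 = 109.2; e = 107.4 − 109.2 = -1.8
|e| > 1.6: x=40 (|e|=6), x=50 (|e|=2.6), x=60 (|e|=5.8), x=80 (|e|=4), x=90 (|e|=2.4), x=110 (|e|=1.8) → 6

6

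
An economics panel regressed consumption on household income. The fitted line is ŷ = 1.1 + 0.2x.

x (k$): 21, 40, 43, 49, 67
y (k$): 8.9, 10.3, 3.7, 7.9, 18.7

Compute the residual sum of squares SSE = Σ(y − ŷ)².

x=21: ŷ = 1.1 + 0.2·21 = 5.3; r = 8.9 − 5.3 = 3.6
x=40: ŷ = 1.1 + 0.2·40 = 9.1; r = 10.3 − 9.1 = 1.2
x=43: ŷ = 1.1 + 0.2·43 = 9.7; r = 3.7 − 9.7 = -6
x=49: ŷ = 1.1 + 0.2·49 = 10.9; r = 7.9 − 10.9 = -3
x=67: ŷ = 1.1 + 0.2·67 = 14.5; r = 18.7 − 14.5 = 4.2
SSE = 12.96 + 1.44 + 36 + 9 + 17.64 = 77.04

SSE = 77.04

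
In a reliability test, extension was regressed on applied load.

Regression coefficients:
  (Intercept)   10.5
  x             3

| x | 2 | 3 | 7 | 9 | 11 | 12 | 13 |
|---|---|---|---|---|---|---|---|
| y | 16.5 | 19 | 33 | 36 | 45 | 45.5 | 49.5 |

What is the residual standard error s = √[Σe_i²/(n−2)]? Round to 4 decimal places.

s = 1.2649

x=2: ŷ = 10.5 + 3·2 = 16.5; e = 16.5 − 16.5 = 0
x=3: ŷ = 10.5 + 3·3 = 19.5; e = 19 − 19.5 = -0.5
x=7: ŷ = 10.5 + 3·7 = 31.5; e = 33 − 31.5 = 1.5
x=9: ŷ = 10.5 + 3·9 = 37.5; e = 36 − 37.5 = -1.5
x=11: ŷ = 10.5 + 3·11 = 43.5; e = 45 − 43.5 = 1.5
x=12: ŷ = 10.5 + 3·12 = 46.5; e = 45.5 − 46.5 = -1
x=13: ŷ = 10.5 + 3·13 = 49.5; e = 49.5 − 49.5 = 0
SSE = 0 + 0.25 + 2.25 + 2.25 + 2.25 + 1 + 0 = 8
s = √(8/5) = √1.6 ≈ 1.2649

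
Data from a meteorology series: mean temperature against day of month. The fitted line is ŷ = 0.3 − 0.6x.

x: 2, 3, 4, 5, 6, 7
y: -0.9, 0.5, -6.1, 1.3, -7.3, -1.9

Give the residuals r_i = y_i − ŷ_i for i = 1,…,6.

x=2: ŷ = 0.3 − 0.6·2 = -0.9; r = -0.9 − (-0.9) = 0
x=3: ŷ = 0.3 − 0.6·3 = -1.5; r = 0.5 − (-1.5) = 2
x=4: ŷ = 0.3 − 0.6·4 = -2.1; r = -6.1 − (-2.1) = -4
x=5: ŷ = 0.3 − 0.6·5 = -2.7; r = 1.3 − (-2.7) = 4
x=6: ŷ = 0.3 − 0.6·6 = -3.3; r = -7.3 − (-3.3) = -4
x=7: ŷ = 0.3 − 0.6·7 = -3.9; r = -1.9 − (-3.9) = 2

0, 2, -4, 4, -4, 2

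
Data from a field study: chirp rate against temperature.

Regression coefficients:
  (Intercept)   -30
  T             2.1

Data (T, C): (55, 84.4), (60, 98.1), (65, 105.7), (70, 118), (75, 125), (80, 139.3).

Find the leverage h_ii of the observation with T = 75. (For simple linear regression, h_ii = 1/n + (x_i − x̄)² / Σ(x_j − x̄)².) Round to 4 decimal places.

T̄ = (55 + 60 + 65 + 70 + 75 + 80)/6 = 67.5
Σ(T − T̄)² = 156.25 + 56.25 + 6.25 + 6.25 + 56.25 + 156.25 = 437.5
h = 1/6 + (7.5)²/437.5 = 0.166667 + 0.128571 = 0.2952

h = 0.2952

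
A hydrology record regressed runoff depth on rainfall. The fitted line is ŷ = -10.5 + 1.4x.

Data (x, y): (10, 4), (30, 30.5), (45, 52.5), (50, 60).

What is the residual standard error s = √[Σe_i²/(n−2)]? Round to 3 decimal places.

s = 0.866

x=10: ŷ = -10.5 + 1.4·10 = 3.5; e = 4 − 3.5 = 0.5
x=30: ŷ = -10.5 + 1.4·30 = 31.5; e = 30.5 − 31.5 = -1
x=45: ŷ = -10.5 + 1.4·45 = 52.5; e = 52.5 − 52.5 = 0
x=50: ŷ = -10.5 + 1.4·50 = 59.5; e = 60 − 59.5 = 0.5
SSE = 0.25 + 1 + 0 + 0.25 = 1.5
s = √(1.5/2) = √0.75 ≈ 0.866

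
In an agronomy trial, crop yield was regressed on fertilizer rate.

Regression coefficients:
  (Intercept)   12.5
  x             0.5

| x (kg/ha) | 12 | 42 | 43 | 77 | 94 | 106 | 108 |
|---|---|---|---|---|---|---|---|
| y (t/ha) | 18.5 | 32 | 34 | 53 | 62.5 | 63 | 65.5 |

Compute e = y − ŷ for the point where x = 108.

ŷ = 12.5 + 0.5·108 = 66.5
e = 65.5 − 66.5 = -1

e = -1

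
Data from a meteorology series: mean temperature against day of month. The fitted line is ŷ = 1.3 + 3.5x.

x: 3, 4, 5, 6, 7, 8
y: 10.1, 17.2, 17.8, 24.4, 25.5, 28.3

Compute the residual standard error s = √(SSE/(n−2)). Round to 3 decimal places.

x=3: ŷ = 1.3 + 3.5·3 = 11.8; e = 10.1 − 11.8 = -1.7
x=4: ŷ = 1.3 + 3.5·4 = 15.3; e = 17.2 − 15.3 = 1.9
x=5: ŷ = 1.3 + 3.5·5 = 18.8; e = 17.8 − 18.8 = -1
x=6: ŷ = 1.3 + 3.5·6 = 22.3; e = 24.4 − 22.3 = 2.1
x=7: ŷ = 1.3 + 3.5·7 = 25.8; e = 25.5 − 25.8 = -0.3
x=8: ŷ = 1.3 + 3.5·8 = 29.3; e = 28.3 − 29.3 = -1
SSE = 2.89 + 3.61 + 1 + 4.41 + 0.09 + 1 = 13
s = √(13/4) = √3.25 ≈ 1.803

s = 1.803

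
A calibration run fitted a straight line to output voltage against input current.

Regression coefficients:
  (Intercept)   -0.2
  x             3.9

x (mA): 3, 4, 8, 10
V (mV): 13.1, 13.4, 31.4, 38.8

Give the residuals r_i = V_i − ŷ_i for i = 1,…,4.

1.6, -2, 0.4, 0

x=3: ŷ = -0.2 + 3.9·3 = 11.5; r = 13.1 − 11.5 = 1.6
x=4: ŷ = -0.2 + 3.9·4 = 15.4; r = 13.4 − 15.4 = -2
x=8: ŷ = -0.2 + 3.9·8 = 31; r = 31.4 − 31 = 0.4
x=10: ŷ = -0.2 + 3.9·10 = 38.8; r = 38.8 − 38.8 = 0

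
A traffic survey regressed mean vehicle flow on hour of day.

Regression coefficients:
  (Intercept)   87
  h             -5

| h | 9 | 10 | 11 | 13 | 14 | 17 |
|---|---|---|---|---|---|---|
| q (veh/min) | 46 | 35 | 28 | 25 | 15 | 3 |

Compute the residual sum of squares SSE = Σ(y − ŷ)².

SSE = 50

h=9: q̂ = 87 − 5·9 = 42; r = 46 − 42 = 4
h=10: q̂ = 87 − 5·10 = 37; r = 35 − 37 = -2
h=11: q̂ = 87 − 5·11 = 32; r = 28 − 32 = -4
h=13: q̂ = 87 − 5·13 = 22; r = 25 − 22 = 3
h=14: q̂ = 87 − 5·14 = 17; r = 15 − 17 = -2
h=17: q̂ = 87 − 5·17 = 2; r = 3 − 2 = 1
SSE = 16 + 4 + 16 + 9 + 4 + 1 = 50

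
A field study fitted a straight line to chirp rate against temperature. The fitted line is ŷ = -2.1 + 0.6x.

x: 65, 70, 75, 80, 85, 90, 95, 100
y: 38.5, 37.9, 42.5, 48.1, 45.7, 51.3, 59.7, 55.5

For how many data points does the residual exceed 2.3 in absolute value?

3

x=65: ŷ = -2.1 + 0.6·65 = 36.9; e = 38.5 − 36.9 = 1.6
x=70: ŷ = -2.1 + 0.6·70 = 39.9; e = 37.9 − 39.9 = -2
x=75: ŷ = -2.1 + 0.6·75 = 42.9; e = 42.5 − 42.9 = -0.4
x=80: ŷ = -2.1 + 0.6·80 = 45.9; e = 48.1 − 45.9 = 2.2
x=85: ŷ = -2.1 + 0.6·85 = 48.9; e = 45.7 − 48.9 = -3.2
x=90: ŷ = -2.1 + 0.6·90 = 51.9; e = 51.3 − 51.9 = -0.6
x=95: ŷ = -2.1 + 0.6·95 = 54.9; e = 59.7 − 54.9 = 4.8
x=100: ŷ = -2.1 + 0.6·100 = 57.9; e = 55.5 − 57.9 = -2.4
|e| > 2.3: x=85 (|e|=3.2), x=95 (|e|=4.8), x=100 (|e|=2.4) → 3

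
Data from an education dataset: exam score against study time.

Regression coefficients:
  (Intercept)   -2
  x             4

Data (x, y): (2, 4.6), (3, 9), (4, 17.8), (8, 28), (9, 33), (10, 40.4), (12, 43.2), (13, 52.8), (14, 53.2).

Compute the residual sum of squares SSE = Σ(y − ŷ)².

SSE = 44.48

x=2: ŷ = -2 + 4·2 = 6; e = 4.6 − 6 = -1.4
x=3: ŷ = -2 + 4·3 = 10; e = 9 − 10 = -1
x=4: ŷ = -2 + 4·4 = 14; e = 17.8 − 14 = 3.8
x=8: ŷ = -2 + 4·8 = 30; e = 28 − 30 = -2
x=9: ŷ = -2 + 4·9 = 34; e = 33 − 34 = -1
x=10: ŷ = -2 + 4·10 = 38; e = 40.4 − 38 = 2.4
x=12: ŷ = -2 + 4·12 = 46; e = 43.2 − 46 = -2.8
x=13: ŷ = -2 + 4·13 = 50; e = 52.8 − 50 = 2.8
x=14: ŷ = -2 + 4·14 = 54; e = 53.2 − 54 = -0.8
SSE = 1.96 + 1 + 14.44 + 4 + 1 + 5.76 + 7.84 + 7.84 + 0.64 = 44.48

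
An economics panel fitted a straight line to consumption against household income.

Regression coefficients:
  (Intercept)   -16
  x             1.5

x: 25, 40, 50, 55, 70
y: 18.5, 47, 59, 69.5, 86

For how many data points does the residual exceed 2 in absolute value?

x=25: ŷ = -16 + 1.5·25 = 21.5; e = 18.5 − 21.5 = -3
x=40: ŷ = -16 + 1.5·40 = 44; e = 47 − 44 = 3
x=50: ŷ = -16 + 1.5·50 = 59; e = 59 − 59 = 0
x=55: ŷ = -16 + 1.5·55 = 66.5; e = 69.5 − 66.5 = 3
x=70: ŷ = -16 + 1.5·70 = 89; e = 86 − 89 = -3
|e| > 2: x=25 (|e|=3), x=40 (|e|=3), x=55 (|e|=3), x=70 (|e|=3) → 4

4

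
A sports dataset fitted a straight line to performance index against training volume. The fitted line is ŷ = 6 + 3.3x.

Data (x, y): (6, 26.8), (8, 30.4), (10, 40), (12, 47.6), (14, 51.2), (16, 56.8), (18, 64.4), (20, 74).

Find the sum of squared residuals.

SSE = 20

x=6: ŷ = 6 + 3.3·6 = 25.8; r = 26.8 − 25.8 = 1
x=8: ŷ = 6 + 3.3·8 = 32.4; r = 30.4 − 32.4 = -2
x=10: ŷ = 6 + 3.3·10 = 39; r = 40 − 39 = 1
x=12: ŷ = 6 + 3.3·12 = 45.6; r = 47.6 − 45.6 = 2
x=14: ŷ = 6 + 3.3·14 = 52.2; r = 51.2 − 52.2 = -1
x=16: ŷ = 6 + 3.3·16 = 58.8; r = 56.8 − 58.8 = -2
x=18: ŷ = 6 + 3.3·18 = 65.4; r = 64.4 − 65.4 = -1
x=20: ŷ = 6 + 3.3·20 = 72; r = 74 − 72 = 2
SSE = 1 + 4 + 1 + 4 + 1 + 4 + 1 + 4 = 20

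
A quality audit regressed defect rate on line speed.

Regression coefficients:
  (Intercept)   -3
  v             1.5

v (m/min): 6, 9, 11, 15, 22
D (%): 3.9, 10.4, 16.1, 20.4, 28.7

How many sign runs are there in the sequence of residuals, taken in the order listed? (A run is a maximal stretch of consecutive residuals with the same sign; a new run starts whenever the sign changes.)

3 runs

v=6: D̂ = -3 + 1.5·6 = 6; e = 3.9 − 6 = -2.1
v=9: D̂ = -3 + 1.5·9 = 10.5; e = 10.4 − 10.5 = -0.1
v=11: D̂ = -3 + 1.5·11 = 13.5; e = 16.1 − 13.5 = 2.6
v=15: D̂ = -3 + 1.5·15 = 19.5; e = 20.4 − 19.5 = 0.9
v=22: D̂ = -3 + 1.5·22 = 30; e = 28.7 − 30 = -1.3
Signs: − − + + −
Runs: −×2, +×2, −×1 → 3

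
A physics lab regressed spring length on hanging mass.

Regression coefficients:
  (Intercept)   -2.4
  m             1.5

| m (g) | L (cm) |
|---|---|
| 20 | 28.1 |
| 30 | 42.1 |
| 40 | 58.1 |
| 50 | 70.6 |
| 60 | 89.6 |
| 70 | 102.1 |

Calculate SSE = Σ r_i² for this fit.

m=20: L̂ = -2.4 + 1.5·20 = 27.6; r = 28.1 − 27.6 = 0.5
m=30: L̂ = -2.4 + 1.5·30 = 42.6; r = 42.1 − 42.6 = -0.5
m=40: L̂ = -2.4 + 1.5·40 = 57.6; r = 58.1 − 57.6 = 0.5
m=50: L̂ = -2.4 + 1.5·50 = 72.6; r = 70.6 − 72.6 = -2
m=60: L̂ = -2.4 + 1.5·60 = 87.6; r = 89.6 − 87.6 = 2
m=70: L̂ = -2.4 + 1.5·70 = 102.6; r = 102.1 − 102.6 = -0.5
SSE = 0.25 + 0.25 + 0.25 + 4 + 4 + 0.25 = 9

SSE = 9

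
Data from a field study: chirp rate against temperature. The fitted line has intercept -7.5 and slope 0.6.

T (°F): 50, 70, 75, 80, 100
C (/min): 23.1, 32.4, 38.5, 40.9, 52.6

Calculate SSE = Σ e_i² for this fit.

SSE = 5.94

T=50: Ĉ = -7.5 + 0.6·50 = 22.5; e = 23.1 − 22.5 = 0.6
T=70: Ĉ = -7.5 + 0.6·70 = 34.5; e = 32.4 − 34.5 = -2.1
T=75: Ĉ = -7.5 + 0.6·75 = 37.5; e = 38.5 − 37.5 = 1
T=80: Ĉ = -7.5 + 0.6·80 = 40.5; e = 40.9 − 40.5 = 0.4
T=100: Ĉ = -7.5 + 0.6·100 = 52.5; e = 52.6 − 52.5 = 0.1
SSE = 0.36 + 4.41 + 1 + 0.16 + 0.01 = 5.94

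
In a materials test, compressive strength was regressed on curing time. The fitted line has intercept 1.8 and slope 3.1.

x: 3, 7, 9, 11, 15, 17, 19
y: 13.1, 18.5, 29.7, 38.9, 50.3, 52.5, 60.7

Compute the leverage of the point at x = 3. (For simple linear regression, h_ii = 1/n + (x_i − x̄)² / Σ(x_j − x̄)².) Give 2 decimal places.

h = 0.51

x̄ = (3 + 7 + 9 + 11 + 15 + 17 + 19)/7 = 11.5714
Σ(x − x̄)² = 73.4694 + 20.898 + 6.61224 + 0.326531 + 11.7551 + 29.4694 + 55.1837 = 197.714
h = 1/7 + (-8.57143)²/197.714 = 0.142857 + 0.371594 = 0.51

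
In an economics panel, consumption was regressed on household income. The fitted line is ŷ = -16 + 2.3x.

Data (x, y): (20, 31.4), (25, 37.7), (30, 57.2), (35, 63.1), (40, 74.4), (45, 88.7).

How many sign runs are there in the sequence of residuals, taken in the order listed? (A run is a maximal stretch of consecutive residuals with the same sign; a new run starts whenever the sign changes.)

x=20: ŷ = -16 + 2.3·20 = 30; e = 31.4 − 30 = 1.4
x=25: ŷ = -16 + 2.3·25 = 41.5; e = 37.7 − 41.5 = -3.8
x=30: ŷ = -16 + 2.3·30 = 53; e = 57.2 − 53 = 4.2
x=35: ŷ = -16 + 2.3·35 = 64.5; e = 63.1 − 64.5 = -1.4
x=40: ŷ = -16 + 2.3·40 = 76; e = 74.4 − 76 = -1.6
x=45: ŷ = -16 + 2.3·45 = 87.5; e = 88.7 − 87.5 = 1.2
Signs: + − + − − +
Runs: +×1, −×1, +×1, −×2, +×1 → 5

5 runs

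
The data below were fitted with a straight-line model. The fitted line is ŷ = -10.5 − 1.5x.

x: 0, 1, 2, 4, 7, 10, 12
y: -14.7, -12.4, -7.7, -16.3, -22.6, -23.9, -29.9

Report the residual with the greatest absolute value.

r = 5.8

x=0: ŷ = -10.5 − 1.5·0 = -10.5; r = -14.7 − (-10.5) = -4.2
x=1: ŷ = -10.5 − 1.5·1 = -12; r = -12.4 − (-12) = -0.4
x=2: ŷ = -10.5 − 1.5·2 = -13.5; r = -7.7 − (-13.5) = 5.8
x=4: ŷ = -10.5 − 1.5·4 = -16.5; r = -16.3 − (-16.5) = 0.2
x=7: ŷ = -10.5 − 1.5·7 = -21; r = -22.6 − (-21) = -1.6
x=10: ŷ = -10.5 − 1.5·10 = -25.5; r = -23.9 − (-25.5) = 1.6
x=12: ŷ = -10.5 − 1.5·12 = -28.5; r = -29.9 − (-28.5) = -1.4
Largest |r| is 5.8 at x = 2, residual 5.8.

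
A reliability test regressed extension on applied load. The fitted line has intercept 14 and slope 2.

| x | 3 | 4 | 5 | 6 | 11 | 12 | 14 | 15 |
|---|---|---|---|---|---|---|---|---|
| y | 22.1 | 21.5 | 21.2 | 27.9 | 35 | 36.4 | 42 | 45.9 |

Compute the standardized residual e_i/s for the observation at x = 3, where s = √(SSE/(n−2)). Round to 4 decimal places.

1.0661

x=3: ŷ = 14 + 2·3 = 20; e = 22.1 − 20 = 2.1
x=4: ŷ = 14 + 2·4 = 22; e = 21.5 − 22 = -0.5
x=5: ŷ = 14 + 2·5 = 24; e = 21.2 − 24 = -2.8
x=6: ŷ = 14 + 2·6 = 26; e = 27.9 − 26 = 1.9
x=11: ŷ = 14 + 2·11 = 36; e = 35 − 36 = -1
x=12: ŷ = 14 + 2·12 = 38; e = 36.4 − 38 = -1.6
x=14: ŷ = 14 + 2·14 = 42; e = 42 − 42 = 0
x=15: ŷ = 14 + 2·15 = 44; e = 45.9 − 44 = 1.9
SSE = 4.41 + 0.25 + 7.84 + 3.61 + 1 + 2.56 + 0 + 3.61 = 23.28
s = √(23.28/6) = 1.96977
e/s = 2.1 / 1.96977 = 1.0661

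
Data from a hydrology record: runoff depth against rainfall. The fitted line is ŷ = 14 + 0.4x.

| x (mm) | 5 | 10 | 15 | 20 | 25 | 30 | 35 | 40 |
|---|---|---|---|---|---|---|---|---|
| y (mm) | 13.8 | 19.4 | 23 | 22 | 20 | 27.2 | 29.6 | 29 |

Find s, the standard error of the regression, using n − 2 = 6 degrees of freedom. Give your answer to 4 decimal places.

s = 2.4766

x=5: ŷ = 14 + 0.4·5 = 16; e = 13.8 − 16 = -2.2
x=10: ŷ = 14 + 0.4·10 = 18; e = 19.4 − 18 = 1.4
x=15: ŷ = 14 + 0.4·15 = 20; e = 23 − 20 = 3
x=20: ŷ = 14 + 0.4·20 = 22; e = 22 − 22 = 0
x=25: ŷ = 14 + 0.4·25 = 24; e = 20 − 24 = -4
x=30: ŷ = 14 + 0.4·30 = 26; e = 27.2 − 26 = 1.2
x=35: ŷ = 14 + 0.4·35 = 28; e = 29.6 − 28 = 1.6
x=40: ŷ = 14 + 0.4·40 = 30; e = 29 − 30 = -1
SSE = 4.84 + 1.96 + 9 + 0 + 16 + 1.44 + 2.56 + 1 = 36.8
s = √(36.8/6) = √6.13333 ≈ 2.4766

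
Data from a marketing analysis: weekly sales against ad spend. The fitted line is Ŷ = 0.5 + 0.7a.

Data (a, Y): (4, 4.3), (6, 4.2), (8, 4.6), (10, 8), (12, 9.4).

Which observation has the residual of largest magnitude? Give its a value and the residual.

a = 8, e = -1.5

a=4: Ŷ = 0.5 + 0.7·4 = 3.3; e = 4.3 − 3.3 = 1
a=6: Ŷ = 0.5 + 0.7·6 = 4.7; e = 4.2 − 4.7 = -0.5
a=8: Ŷ = 0.5 + 0.7·8 = 6.1; e = 4.6 − 6.1 = -1.5
a=10: Ŷ = 0.5 + 0.7·10 = 7.5; e = 8 − 7.5 = 0.5
a=12: Ŷ = 0.5 + 0.7·12 = 8.9; e = 9.4 − 8.9 = 0.5
Largest |e| is 1.5 at a = 8, residual -1.5.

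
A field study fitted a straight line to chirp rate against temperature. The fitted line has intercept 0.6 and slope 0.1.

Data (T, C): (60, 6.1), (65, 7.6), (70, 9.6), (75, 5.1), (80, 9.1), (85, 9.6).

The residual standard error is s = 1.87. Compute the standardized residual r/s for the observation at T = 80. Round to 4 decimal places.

0.2674

Ĉ = 0.6 + 0.1·80 = 8.6
r = 9.1 − 8.6 = 0.5
r/s = 0.5 / 1.87 = 0.2674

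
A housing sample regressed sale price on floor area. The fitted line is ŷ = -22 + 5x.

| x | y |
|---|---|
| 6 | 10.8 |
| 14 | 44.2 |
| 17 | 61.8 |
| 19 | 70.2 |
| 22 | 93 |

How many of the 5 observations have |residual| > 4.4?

1

x=6: ŷ = -22 + 5·6 = 8; r = 10.8 − 8 = 2.8
x=14: ŷ = -22 + 5·14 = 48; r = 44.2 − 48 = -3.8
x=17: ŷ = -22 + 5·17 = 63; r = 61.8 − 63 = -1.2
x=19: ŷ = -22 + 5·19 = 73; r = 70.2 − 73 = -2.8
x=22: ŷ = -22 + 5·22 = 88; r = 93 − 88 = 5
|r| > 4.4: x=22 (|r|=5) → 1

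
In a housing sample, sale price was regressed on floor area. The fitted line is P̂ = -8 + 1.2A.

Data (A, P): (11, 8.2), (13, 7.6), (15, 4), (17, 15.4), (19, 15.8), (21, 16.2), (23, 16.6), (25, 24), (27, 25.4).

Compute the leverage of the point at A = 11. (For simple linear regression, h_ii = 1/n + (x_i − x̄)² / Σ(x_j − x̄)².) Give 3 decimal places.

Ā = (11 + 13 + 15 + 17 + 19 + 21 + 23 + 25 + 27)/9 = 19
Σ(A − Ā)² = 64 + 36 + 16 + 4 + 0 + 4 + 16 + 36 + 64 = 240
h = 1/9 + (-8)²/240 = 0.111111 + 0.266667 = 0.378

h = 0.378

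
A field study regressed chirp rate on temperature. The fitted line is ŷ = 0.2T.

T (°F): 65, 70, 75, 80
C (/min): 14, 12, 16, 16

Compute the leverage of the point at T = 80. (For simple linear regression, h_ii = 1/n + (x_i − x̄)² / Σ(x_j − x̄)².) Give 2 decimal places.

h = 0.70

T̄ = (65 + 70 + 75 + 80)/4 = 72.5
Σ(T − T̄)² = 56.25 + 6.25 + 6.25 + 56.25 = 125
h = 1/4 + (7.5)²/125 = 0.25 + 0.45 = 0.70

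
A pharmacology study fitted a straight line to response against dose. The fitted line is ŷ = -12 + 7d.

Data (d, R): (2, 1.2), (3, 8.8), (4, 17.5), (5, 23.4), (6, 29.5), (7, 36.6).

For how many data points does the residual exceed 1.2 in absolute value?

d=2: ŷ = -12 + 7·2 = 2; e = 1.2 − 2 = -0.8
d=3: ŷ = -12 + 7·3 = 9; e = 8.8 − 9 = -0.2
d=4: ŷ = -12 + 7·4 = 16; e = 17.5 − 16 = 1.5
d=5: ŷ = -12 + 7·5 = 23; e = 23.4 − 23 = 0.4
d=6: ŷ = -12 + 7·6 = 30; e = 29.5 − 30 = -0.5
d=7: ŷ = -12 + 7·7 = 37; e = 36.6 − 37 = -0.4
|e| > 1.2: d=4 (|e|=1.5) → 1

1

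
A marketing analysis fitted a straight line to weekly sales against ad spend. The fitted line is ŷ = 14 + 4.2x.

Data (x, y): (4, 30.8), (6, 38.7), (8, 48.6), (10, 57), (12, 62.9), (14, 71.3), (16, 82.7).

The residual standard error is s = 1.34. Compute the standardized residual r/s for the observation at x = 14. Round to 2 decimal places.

ŷ = 14 + 4.2·14 = 72.8
r = 71.3 − 72.8 = -1.5
r/s = -1.5 / 1.34 = -1.12

-1.12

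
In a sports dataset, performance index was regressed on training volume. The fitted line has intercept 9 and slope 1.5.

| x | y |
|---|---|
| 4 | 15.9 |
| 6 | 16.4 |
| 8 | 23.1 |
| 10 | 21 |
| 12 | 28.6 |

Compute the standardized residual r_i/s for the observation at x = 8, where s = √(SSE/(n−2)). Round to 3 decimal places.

0.827

x=4: ŷ = 9 + 1.5·4 = 15; r = 15.9 − 15 = 0.9
x=6: ŷ = 9 + 1.5·6 = 18; r = 16.4 − 18 = -1.6
x=8: ŷ = 9 + 1.5·8 = 21; r = 23.1 − 21 = 2.1
x=10: ŷ = 9 + 1.5·10 = 24; r = 21 − 24 = -3
x=12: ŷ = 9 + 1.5·12 = 27; r = 28.6 − 27 = 1.6
SSE = 0.81 + 2.56 + 4.41 + 9 + 2.56 = 19.34
s = √(19.34/3) = 2.53903
r/s = 2.1 / 2.53903 = 0.827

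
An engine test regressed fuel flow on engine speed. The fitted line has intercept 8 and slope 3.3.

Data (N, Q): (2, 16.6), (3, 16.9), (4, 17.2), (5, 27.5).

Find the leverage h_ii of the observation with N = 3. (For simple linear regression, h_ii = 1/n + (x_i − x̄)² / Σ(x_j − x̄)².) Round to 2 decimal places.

N̄ = (2 + 3 + 4 + 5)/4 = 3.5
Σ(N − N̄)² = 2.25 + 0.25 + 0.25 + 2.25 = 5
h = 1/4 + (-0.5)²/5 = 0.25 + 0.05 = 0.30

h = 0.30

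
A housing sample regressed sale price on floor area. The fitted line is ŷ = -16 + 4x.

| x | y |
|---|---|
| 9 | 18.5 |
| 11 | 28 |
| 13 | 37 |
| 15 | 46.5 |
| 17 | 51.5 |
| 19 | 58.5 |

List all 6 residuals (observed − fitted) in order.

x=9: ŷ = -16 + 4·9 = 20; e = 18.5 − 20 = -1.5
x=11: ŷ = -16 + 4·11 = 28; e = 28 − 28 = 0
x=13: ŷ = -16 + 4·13 = 36; e = 37 − 36 = 1
x=15: ŷ = -16 + 4·15 = 44; e = 46.5 − 44 = 2.5
x=17: ŷ = -16 + 4·17 = 52; e = 51.5 − 52 = -0.5
x=19: ŷ = -16 + 4·19 = 60; e = 58.5 − 60 = -1.5

-1.5, 0, 1, 2.5, -0.5, -1.5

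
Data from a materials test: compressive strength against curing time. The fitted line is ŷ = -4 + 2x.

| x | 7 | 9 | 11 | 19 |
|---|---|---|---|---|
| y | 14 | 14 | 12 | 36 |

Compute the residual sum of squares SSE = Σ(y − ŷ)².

x=7: ŷ = -4 + 2·7 = 10; r = 14 − 10 = 4
x=9: ŷ = -4 + 2·9 = 14; r = 14 − 14 = 0
x=11: ŷ = -4 + 2·11 = 18; r = 12 − 18 = -6
x=19: ŷ = -4 + 2·19 = 34; r = 36 − 34 = 2
SSE = 16 + 0 + 36 + 4 = 56

SSE = 56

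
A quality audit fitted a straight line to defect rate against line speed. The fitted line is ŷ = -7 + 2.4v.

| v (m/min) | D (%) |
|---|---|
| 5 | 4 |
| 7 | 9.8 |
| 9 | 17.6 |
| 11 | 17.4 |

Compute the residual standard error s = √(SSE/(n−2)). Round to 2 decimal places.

v=5: ŷ = -7 + 2.4·5 = 5; r = 4 − 5 = -1
v=7: ŷ = -7 + 2.4·7 = 9.8; r = 9.8 − 9.8 = 0
v=9: ŷ = -7 + 2.4·9 = 14.6; r = 17.6 − 14.6 = 3
v=11: ŷ = -7 + 2.4·11 = 19.4; r = 17.4 − 19.4 = -2
SSE = 1 + 0 + 9 + 4 = 14
s = √(14/2) = √7 ≈ 2.65

s = 2.65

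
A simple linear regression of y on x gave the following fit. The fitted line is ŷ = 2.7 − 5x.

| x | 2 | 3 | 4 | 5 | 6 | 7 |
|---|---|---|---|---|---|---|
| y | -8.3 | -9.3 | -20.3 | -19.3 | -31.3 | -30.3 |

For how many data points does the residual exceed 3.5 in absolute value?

1

x=2: ŷ = 2.7 − 5·2 = -7.3; r = -8.3 − (-7.3) = -1
x=3: ŷ = 2.7 − 5·3 = -12.3; r = -9.3 − (-12.3) = 3
x=4: ŷ = 2.7 − 5·4 = -17.3; r = -20.3 − (-17.3) = -3
x=5: ŷ = 2.7 − 5·5 = -22.3; r = -19.3 − (-22.3) = 3
x=6: ŷ = 2.7 − 5·6 = -27.3; r = -31.3 − (-27.3) = -4
x=7: ŷ = 2.7 − 5·7 = -32.3; r = -30.3 − (-32.3) = 2
|r| > 3.5: x=6 (|r|=4) → 1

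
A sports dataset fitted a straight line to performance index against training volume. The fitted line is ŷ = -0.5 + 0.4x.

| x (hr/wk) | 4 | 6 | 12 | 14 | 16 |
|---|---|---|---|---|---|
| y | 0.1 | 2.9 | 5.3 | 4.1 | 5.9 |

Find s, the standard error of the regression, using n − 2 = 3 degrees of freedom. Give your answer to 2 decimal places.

s = 1.15

x=4: ŷ = -0.5 + 0.4·4 = 1.1; r = 0.1 − 1.1 = -1
x=6: ŷ = -0.5 + 0.4·6 = 1.9; r = 2.9 − 1.9 = 1
x=12: ŷ = -0.5 + 0.4·12 = 4.3; r = 5.3 − 4.3 = 1
x=14: ŷ = -0.5 + 0.4·14 = 5.1; r = 4.1 − 5.1 = -1
x=16: ŷ = -0.5 + 0.4·16 = 5.9; r = 5.9 − 5.9 = 0
SSE = 1 + 1 + 1 + 1 + 0 = 4
s = √(4/3) = √1.33333 ≈ 1.15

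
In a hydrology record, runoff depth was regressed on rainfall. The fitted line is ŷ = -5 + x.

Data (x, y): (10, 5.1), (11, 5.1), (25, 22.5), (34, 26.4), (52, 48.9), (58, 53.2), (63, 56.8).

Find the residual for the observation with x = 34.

e = -2.6

ŷ = -5 + 34 = 29
e = 26.4 − 29 = -2.6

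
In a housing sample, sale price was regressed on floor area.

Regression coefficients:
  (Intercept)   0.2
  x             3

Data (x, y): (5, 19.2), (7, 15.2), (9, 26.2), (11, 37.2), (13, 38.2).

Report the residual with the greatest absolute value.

x=5: ŷ = 0.2 + 3·5 = 15.2; r = 19.2 − 15.2 = 4
x=7: ŷ = 0.2 + 3·7 = 21.2; r = 15.2 − 21.2 = -6
x=9: ŷ = 0.2 + 3·9 = 27.2; r = 26.2 − 27.2 = -1
x=11: ŷ = 0.2 + 3·11 = 33.2; r = 37.2 − 33.2 = 4
x=13: ŷ = 0.2 + 3·13 = 39.2; r = 38.2 − 39.2 = -1
Largest |r| is 6 at x = 7, residual -6.

r = -6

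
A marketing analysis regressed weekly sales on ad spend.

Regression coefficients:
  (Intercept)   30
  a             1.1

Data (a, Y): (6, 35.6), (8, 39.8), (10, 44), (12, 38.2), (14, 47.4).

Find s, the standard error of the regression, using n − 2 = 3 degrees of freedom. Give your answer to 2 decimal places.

a=6: ŷ = 30 + 1.1·6 = 36.6; e = 35.6 − 36.6 = -1
a=8: ŷ = 30 + 1.1·8 = 38.8; e = 39.8 − 38.8 = 1
a=10: ŷ = 30 + 1.1·10 = 41; e = 44 − 41 = 3
a=12: ŷ = 30 + 1.1·12 = 43.2; e = 38.2 − 43.2 = -5
a=14: ŷ = 30 + 1.1·14 = 45.4; e = 47.4 − 45.4 = 2
SSE = 1 + 1 + 9 + 25 + 4 = 40
s = √(40/3) = √13.3333 ≈ 3.65

s = 3.65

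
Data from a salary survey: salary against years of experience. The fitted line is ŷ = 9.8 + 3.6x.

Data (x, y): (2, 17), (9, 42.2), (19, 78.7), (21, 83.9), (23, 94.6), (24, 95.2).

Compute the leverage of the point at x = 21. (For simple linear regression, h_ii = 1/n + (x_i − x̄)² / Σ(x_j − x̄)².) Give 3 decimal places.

x̄ = (2 + 9 + 19 + 21 + 23 + 24)/6 = 16.3333
Σ(x − x̄)² = 205.444 + 53.7778 + 7.11111 + 21.7778 + 44.4444 + 58.7778 = 391.333
h = 1/6 + (4.66667)²/391.333 = 0.166667 + 0.0556502 = 0.222

h = 0.222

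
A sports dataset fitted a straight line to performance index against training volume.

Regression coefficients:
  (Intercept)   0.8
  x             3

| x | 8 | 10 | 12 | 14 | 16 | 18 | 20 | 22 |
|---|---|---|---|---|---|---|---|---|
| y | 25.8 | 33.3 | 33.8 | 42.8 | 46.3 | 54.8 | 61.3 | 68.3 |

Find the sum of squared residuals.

x=8: ŷ = 0.8 + 3·8 = 24.8; e = 25.8 − 24.8 = 1
x=10: ŷ = 0.8 + 3·10 = 30.8; e = 33.3 − 30.8 = 2.5
x=12: ŷ = 0.8 + 3·12 = 36.8; e = 33.8 − 36.8 = -3
x=14: ŷ = 0.8 + 3·14 = 42.8; e = 42.8 − 42.8 = 0
x=16: ŷ = 0.8 + 3·16 = 48.8; e = 46.3 − 48.8 = -2.5
x=18: ŷ = 0.8 + 3·18 = 54.8; e = 54.8 − 54.8 = 0
x=20: ŷ = 0.8 + 3·20 = 60.8; e = 61.3 − 60.8 = 0.5
x=22: ŷ = 0.8 + 3·22 = 66.8; e = 68.3 − 66.8 = 1.5
SSE = 1 + 6.25 + 9 + 0 + 6.25 + 0 + 0.25 + 2.25 = 25

SSE = 25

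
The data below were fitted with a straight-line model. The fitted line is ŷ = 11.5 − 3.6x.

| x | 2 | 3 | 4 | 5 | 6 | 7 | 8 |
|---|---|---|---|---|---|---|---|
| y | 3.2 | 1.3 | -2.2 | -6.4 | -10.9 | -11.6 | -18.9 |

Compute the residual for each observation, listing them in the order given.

-1.1, 0.6, 0.7, 0.1, -0.8, 2.1, -1.6

x=2: ŷ = 11.5 − 3.6·2 = 4.3; r = 3.2 − 4.3 = -1.1
x=3: ŷ = 11.5 − 3.6·3 = 0.7; r = 1.3 − 0.7 = 0.6
x=4: ŷ = 11.5 − 3.6·4 = -2.9; r = -2.2 − (-2.9) = 0.7
x=5: ŷ = 11.5 − 3.6·5 = -6.5; r = -6.4 − (-6.5) = 0.1
x=6: ŷ = 11.5 − 3.6·6 = -10.1; r = -10.9 − (-10.1) = -0.8
x=7: ŷ = 11.5 − 3.6·7 = -13.7; r = -11.6 − (-13.7) = 2.1
x=8: ŷ = 11.5 − 3.6·8 = -17.3; r = -18.9 − (-17.3) = -1.6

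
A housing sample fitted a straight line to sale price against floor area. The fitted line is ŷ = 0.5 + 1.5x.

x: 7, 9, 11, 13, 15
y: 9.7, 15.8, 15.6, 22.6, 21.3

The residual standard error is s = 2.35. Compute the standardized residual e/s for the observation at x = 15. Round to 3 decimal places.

ŷ = 0.5 + 1.5·15 = 23
e = 21.3 − 23 = -1.7
e/s = -1.7 / 2.35 = -0.723

-0.723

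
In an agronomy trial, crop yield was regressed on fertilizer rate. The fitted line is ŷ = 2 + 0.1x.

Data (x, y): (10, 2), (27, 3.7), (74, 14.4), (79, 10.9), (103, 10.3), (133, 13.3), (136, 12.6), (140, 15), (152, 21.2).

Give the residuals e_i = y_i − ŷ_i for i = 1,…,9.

x=10: ŷ = 2 + 0.1·10 = 3; e = 2 − 3 = -1
x=27: ŷ = 2 + 0.1·27 = 4.7; e = 3.7 − 4.7 = -1
x=74: ŷ = 2 + 0.1·74 = 9.4; e = 14.4 − 9.4 = 5
x=79: ŷ = 2 + 0.1·79 = 9.9; e = 10.9 − 9.9 = 1
x=103: ŷ = 2 + 0.1·103 = 12.3; e = 10.3 − 12.3 = -2
x=133: ŷ = 2 + 0.1·133 = 15.3; e = 13.3 − 15.3 = -2
x=136: ŷ = 2 + 0.1·136 = 15.6; e = 12.6 − 15.6 = -3
x=140: ŷ = 2 + 0.1·140 = 16; e = 15 − 16 = -1
x=152: ŷ = 2 + 0.1·152 = 17.2; e = 21.2 − 17.2 = 4

-1, -1, 5, 1, -2, -2, -3, -1, 4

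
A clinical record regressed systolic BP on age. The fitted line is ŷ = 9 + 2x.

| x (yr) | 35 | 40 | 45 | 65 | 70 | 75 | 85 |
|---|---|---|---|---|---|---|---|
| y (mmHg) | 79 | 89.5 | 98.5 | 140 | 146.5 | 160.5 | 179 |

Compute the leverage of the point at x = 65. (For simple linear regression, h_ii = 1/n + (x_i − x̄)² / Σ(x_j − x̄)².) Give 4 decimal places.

h = 0.1576

x̄ = (35 + 40 + 45 + 65 + 70 + 75 + 85)/7 = 59.2857
Σ(x − x̄)² = 589.796 + 371.939 + 204.082 + 32.6531 + 114.796 + 246.939 + 661.224 = 2221.43
h = 1/7 + (5.71429)²/2221.43 = 0.142857 + 0.0146991 = 0.1576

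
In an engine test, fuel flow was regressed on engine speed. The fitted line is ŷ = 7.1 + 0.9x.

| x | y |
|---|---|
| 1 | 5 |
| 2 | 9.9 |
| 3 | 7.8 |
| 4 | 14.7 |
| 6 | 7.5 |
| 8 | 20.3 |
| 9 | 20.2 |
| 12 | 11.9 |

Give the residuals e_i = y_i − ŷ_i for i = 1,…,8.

-3, 1, -2, 4, -5, 6, 5, -6

x=1: ŷ = 7.1 + 0.9·1 = 8; e = 5 − 8 = -3
x=2: ŷ = 7.1 + 0.9·2 = 8.9; e = 9.9 − 8.9 = 1
x=3: ŷ = 7.1 + 0.9·3 = 9.8; e = 7.8 − 9.8 = -2
x=4: ŷ = 7.1 + 0.9·4 = 10.7; e = 14.7 − 10.7 = 4
x=6: ŷ = 7.1 + 0.9·6 = 12.5; e = 7.5 − 12.5 = -5
x=8: ŷ = 7.1 + 0.9·8 = 14.3; e = 20.3 − 14.3 = 6
x=9: ŷ = 7.1 + 0.9·9 = 15.2; e = 20.2 − 15.2 = 5
x=12: ŷ = 7.1 + 0.9·12 = 17.9; e = 11.9 − 17.9 = -6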